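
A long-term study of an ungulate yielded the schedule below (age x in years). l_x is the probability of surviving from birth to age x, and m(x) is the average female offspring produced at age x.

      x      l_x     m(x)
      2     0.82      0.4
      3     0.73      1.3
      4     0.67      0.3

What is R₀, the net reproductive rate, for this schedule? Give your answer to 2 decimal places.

1.48

R₀ = Σ l_x m(x):
  age 2: 0.82 × 0.4 = 0.3280
  age 3: 0.73 × 1.3 = 0.9490
  age 4: 0.67 × 0.3 = 0.2010
R₀ = 0.3280 + 0.9490 + 0.2010 = 1.4780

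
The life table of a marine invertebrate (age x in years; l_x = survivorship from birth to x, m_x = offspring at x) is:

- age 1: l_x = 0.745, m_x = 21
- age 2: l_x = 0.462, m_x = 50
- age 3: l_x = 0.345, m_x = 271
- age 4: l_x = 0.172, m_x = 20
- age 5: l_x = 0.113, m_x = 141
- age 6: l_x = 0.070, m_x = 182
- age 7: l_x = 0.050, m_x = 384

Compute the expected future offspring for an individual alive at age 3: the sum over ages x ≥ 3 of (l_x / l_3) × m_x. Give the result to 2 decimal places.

l_3 = 0.345. Conditional survival from age 3 to x is l_x / l_3.
  x=3: (0.345/0.345) × 271 = 271.0000
  x=4: (0.172/0.345) × 20 = 9.9710
  x=5: (0.113/0.345) × 141 = 46.1826
  x=6: (0.070/0.345) × 182 = 36.9275
  x=7: (0.050/0.345) × 384 = 55.6522
Sum = 271.0000 + 9.9710 + 46.1826 + 36.9275 + 55.6522 = 419.7333

419.73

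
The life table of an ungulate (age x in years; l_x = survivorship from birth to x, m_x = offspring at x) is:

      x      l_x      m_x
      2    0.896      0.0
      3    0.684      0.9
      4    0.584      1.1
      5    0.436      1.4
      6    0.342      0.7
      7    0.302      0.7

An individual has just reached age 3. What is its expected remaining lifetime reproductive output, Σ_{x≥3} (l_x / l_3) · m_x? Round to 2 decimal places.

l_3 = 0.684. Conditional survival from age 3 to x is l_x / l_3.
  x=3: (0.684/0.684) × 0.9 = 0.9000
  x=4: (0.584/0.684) × 1.1 = 0.9392
  x=5: (0.436/0.684) × 1.4 = 0.8924
  x=6: (0.342/0.684) × 0.7 = 0.3500
  x=7: (0.302/0.684) × 0.7 = 0.3091
Sum = 0.9000 + 0.9392 + 0.8924 + 0.3500 + 0.3091 = 3.3906

3.39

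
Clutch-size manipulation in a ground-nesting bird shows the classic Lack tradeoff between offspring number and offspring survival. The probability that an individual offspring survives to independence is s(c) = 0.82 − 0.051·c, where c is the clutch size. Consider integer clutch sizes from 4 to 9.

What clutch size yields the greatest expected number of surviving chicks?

8

Expected surviving chicks = c × s(c):
  c=4: 4 × 0.616 = 2.464
  c=5: 5 × 0.565 = 2.825
  c=6: 6 × 0.514 = 3.084
  c=7: 7 × 0.463 = 3.241
  c=8: 8 × 0.412 = 3.296
  c=9: 9 × 0.361 = 3.249
Maximum at c = 8 (3.296 surviving chicks).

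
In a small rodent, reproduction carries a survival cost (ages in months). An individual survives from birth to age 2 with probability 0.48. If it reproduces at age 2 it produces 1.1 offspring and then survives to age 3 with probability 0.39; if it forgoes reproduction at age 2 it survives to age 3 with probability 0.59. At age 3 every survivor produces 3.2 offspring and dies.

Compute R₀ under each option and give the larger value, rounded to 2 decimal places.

1.13

breed at age 2: R₀ = 0.48 × (1.1 + 0.39 × 3.2) = 0.48 × 2.3480 = 1.1270
delay to age 3: R₀ = 0.48 × (0.59 × 3.2) = 0.48 × 1.8880 = 0.9062
Higher: breed at age 2 (1.1270).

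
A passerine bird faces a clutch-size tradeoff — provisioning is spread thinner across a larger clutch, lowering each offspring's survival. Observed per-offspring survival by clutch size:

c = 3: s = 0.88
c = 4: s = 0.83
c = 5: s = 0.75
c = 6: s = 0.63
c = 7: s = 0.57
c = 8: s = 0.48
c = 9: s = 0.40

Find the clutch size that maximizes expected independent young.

7

Expected independent young = c × s(c):
  c=3: 3 × 0.88 = 2.640
  c=4: 4 × 0.83 = 3.320
  c=5: 5 × 0.75 = 3.750
  c=6: 6 × 0.63 = 3.780
  c=7: 7 × 0.57 = 3.990
  c=8: 8 × 0.48 = 3.840
  c=9: 9 × 0.40 = 3.600
Maximum at c = 7 (3.990 independent young).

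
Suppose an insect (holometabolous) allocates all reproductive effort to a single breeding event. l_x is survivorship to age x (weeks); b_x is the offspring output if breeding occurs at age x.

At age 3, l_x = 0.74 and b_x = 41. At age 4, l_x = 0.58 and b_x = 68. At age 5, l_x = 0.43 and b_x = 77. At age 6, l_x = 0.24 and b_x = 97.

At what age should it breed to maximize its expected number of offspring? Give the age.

4

Expected offspring if breeding at age x = l_x × b_x:
  age 3: 0.74 × 41 = 30.340
  age 4: 0.58 × 68 = 39.440
  age 5: 0.43 × 77 = 33.110
  age 6: 0.24 × 97 = 23.280
Maximum at age 4 (39.440).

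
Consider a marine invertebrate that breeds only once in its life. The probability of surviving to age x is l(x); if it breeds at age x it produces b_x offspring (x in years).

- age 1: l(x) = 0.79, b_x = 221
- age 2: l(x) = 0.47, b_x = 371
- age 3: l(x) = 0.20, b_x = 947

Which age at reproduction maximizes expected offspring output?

Expected offspring if breeding at age x = l(x) × b_x:
  age 1: 0.79 × 221 = 174.590
  age 2: 0.47 × 371 = 174.370
  age 3: 0.20 × 947 = 189.400
Maximum at age 3 (189.400).

3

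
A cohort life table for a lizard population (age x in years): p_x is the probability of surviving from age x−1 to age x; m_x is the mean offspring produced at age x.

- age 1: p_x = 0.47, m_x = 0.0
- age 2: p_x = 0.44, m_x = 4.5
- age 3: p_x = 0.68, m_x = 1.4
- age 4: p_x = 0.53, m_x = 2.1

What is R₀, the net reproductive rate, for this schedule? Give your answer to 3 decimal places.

1.284

Survivorship from birth: l_x = p_1·p_2·…·p_x.
  l_1 = 0.47000
  l_2 = 0.20680
  l_3 = 0.14062
  l_4 = 0.07453
R₀ = Σ l_x m_x:
  age 1: 0.47000 × 0.0 = 0.0000
  age 2: 0.20680 × 4.5 = 0.9306
  age 3: 0.14062 × 1.4 = 0.1969
  age 4: 0.07453 × 2.1 = 0.1565
R₀ = 0.0000 + 0.9306 + 0.1969 + 0.1565 = 1.2840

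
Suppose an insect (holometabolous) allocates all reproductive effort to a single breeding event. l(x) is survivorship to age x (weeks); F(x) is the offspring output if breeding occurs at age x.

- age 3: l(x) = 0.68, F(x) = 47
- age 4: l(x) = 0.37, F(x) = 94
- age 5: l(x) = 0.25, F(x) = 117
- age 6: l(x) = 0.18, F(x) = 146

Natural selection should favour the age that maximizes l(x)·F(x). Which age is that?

Expected offspring if breeding at age x = l(x) × F(x):
  age 3: 0.68 × 47 = 31.960
  age 4: 0.37 × 94 = 34.780
  age 5: 0.25 × 117 = 29.250
  age 6: 0.18 × 146 = 26.280
Maximum at age 4 (34.780).

4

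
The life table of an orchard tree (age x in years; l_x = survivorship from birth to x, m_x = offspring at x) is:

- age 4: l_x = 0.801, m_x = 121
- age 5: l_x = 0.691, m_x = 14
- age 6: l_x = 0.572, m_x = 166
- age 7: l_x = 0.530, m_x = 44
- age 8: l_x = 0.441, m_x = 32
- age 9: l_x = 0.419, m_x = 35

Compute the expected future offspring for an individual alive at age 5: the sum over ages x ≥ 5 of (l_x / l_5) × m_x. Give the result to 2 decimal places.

226.81

l_5 = 0.691. Conditional survival from age 5 to x is l_x / l_5.
  x=5: (0.691/0.691) × 14 = 14.0000
  x=6: (0.572/0.691) × 166 = 137.4124
  x=7: (0.530/0.691) × 44 = 33.7482
  x=8: (0.441/0.691) × 32 = 20.4226
  x=9: (0.419/0.691) × 35 = 21.2229
Sum = 14.0000 + 137.4124 + 33.7482 + 20.4226 + 21.2229 = 226.8061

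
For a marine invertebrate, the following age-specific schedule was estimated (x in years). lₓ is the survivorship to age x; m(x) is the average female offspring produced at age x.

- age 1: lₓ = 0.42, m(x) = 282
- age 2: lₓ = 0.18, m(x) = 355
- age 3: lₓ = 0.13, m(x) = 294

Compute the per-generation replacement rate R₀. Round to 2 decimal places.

220.56

R₀ = Σ lₓ m(x):
  age 1: 0.42 × 282 = 118.4400
  age 2: 0.18 × 355 = 63.9000
  age 3: 0.13 × 294 = 38.2200
R₀ = 118.4400 + 63.9000 + 38.2200 = 220.5600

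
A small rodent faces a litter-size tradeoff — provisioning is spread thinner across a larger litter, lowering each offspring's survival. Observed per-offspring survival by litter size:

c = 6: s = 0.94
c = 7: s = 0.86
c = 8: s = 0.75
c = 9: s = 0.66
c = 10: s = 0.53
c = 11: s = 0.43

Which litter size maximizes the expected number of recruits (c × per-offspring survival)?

Expected recruits = c × s(c):
  c=6: 6 × 0.94 = 5.640
  c=7: 7 × 0.86 = 6.020
  c=8: 8 × 0.75 = 6.000
  c=9: 9 × 0.66 = 5.940
  c=10: 10 × 0.53 = 5.300
  c=11: 11 × 0.43 = 4.730
Maximum at c = 7 (6.020 recruits).

7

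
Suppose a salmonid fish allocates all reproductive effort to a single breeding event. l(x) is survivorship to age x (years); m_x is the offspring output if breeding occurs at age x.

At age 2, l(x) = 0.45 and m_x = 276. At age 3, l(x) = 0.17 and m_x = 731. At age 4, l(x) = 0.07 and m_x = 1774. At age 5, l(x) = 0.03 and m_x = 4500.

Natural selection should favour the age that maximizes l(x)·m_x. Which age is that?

5

Expected offspring if breeding at age x = l(x) × m_x:
  age 2: 0.45 × 276 = 124.200
  age 3: 0.17 × 731 = 124.270
  age 4: 0.07 × 1774 = 124.180
  age 5: 0.03 × 4500 = 135.000
Maximum at age 5 (135.000).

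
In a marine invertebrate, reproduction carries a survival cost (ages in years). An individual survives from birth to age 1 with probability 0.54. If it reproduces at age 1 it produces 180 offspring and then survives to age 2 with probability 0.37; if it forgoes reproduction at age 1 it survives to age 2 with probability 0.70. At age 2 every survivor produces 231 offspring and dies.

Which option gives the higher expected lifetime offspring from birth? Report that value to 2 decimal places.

143.35

breed at age 1: R₀ = 0.54 × (180 + 0.37 × 231) = 0.54 × 265.4700 = 143.3538
delay to age 2: R₀ = 0.54 × (0.70 × 231) = 0.54 × 161.7000 = 87.3180
Higher: breed at age 1 (143.3538).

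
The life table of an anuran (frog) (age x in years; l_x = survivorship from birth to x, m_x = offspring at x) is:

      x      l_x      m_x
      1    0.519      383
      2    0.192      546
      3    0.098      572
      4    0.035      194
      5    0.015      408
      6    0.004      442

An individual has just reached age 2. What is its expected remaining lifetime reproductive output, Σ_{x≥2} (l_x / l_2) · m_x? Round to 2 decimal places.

914.41

l_2 = 0.192. Conditional survival from age 2 to x is l_x / l_2.
  x=2: (0.192/0.192) × 546 = 546.0000
  x=3: (0.098/0.192) × 572 = 291.9583
  x=4: (0.035/0.192) × 194 = 35.3646
  x=5: (0.015/0.192) × 408 = 31.8750
  x=6: (0.004/0.192) × 442 = 9.2083
Sum = 546.0000 + 291.9583 + 35.3646 + 31.8750 + 9.2083 = 914.4062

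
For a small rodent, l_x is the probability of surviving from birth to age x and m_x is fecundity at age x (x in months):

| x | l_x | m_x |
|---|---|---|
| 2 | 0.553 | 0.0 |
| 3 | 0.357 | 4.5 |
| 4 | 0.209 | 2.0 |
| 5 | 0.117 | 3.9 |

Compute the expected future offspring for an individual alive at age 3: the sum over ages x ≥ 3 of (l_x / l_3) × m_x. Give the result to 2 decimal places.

l_3 = 0.357. Conditional survival from age 3 to x is l_x / l_3.
  x=3: (0.357/0.357) × 4.5 = 4.5000
  x=4: (0.209/0.357) × 2.0 = 1.1709
  x=5: (0.117/0.357) × 3.9 = 1.2782
Sum = 4.5000 + 1.1709 + 1.2782 = 6.9490

6.95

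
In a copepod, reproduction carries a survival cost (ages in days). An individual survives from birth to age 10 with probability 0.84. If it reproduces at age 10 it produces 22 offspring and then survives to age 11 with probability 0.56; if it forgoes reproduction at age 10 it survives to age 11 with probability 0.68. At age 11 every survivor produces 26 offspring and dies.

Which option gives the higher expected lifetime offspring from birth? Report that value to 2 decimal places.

30.71

breed at age 10: R₀ = 0.84 × (22 + 0.56 × 26) = 0.84 × 36.5600 = 30.7104
delay to age 11: R₀ = 0.84 × (0.68 × 26) = 0.84 × 17.6800 = 14.8512
Higher: breed at age 10 (30.7104).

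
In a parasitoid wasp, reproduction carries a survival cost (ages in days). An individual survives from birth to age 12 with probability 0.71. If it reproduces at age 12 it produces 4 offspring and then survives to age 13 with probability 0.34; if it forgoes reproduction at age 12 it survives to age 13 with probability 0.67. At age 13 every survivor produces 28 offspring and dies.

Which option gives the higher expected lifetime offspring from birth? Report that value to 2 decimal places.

13.32

breed at age 12: R₀ = 0.71 × (4 + 0.34 × 28) = 0.71 × 13.5200 = 9.5992
delay to age 13: R₀ = 0.71 × (0.67 × 28) = 0.71 × 18.7600 = 13.3196
Higher: delay to age 13 (13.3196).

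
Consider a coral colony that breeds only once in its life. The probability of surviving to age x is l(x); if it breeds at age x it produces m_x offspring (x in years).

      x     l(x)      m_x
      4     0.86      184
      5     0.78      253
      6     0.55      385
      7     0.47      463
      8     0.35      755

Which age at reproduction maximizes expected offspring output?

Expected offspring if breeding at age x = l(x) × m_x:
  age 4: 0.86 × 184 = 158.240
  age 5: 0.78 × 253 = 197.340
  age 6: 0.55 × 385 = 211.750
  age 7: 0.47 × 463 = 217.610
  age 8: 0.35 × 755 = 264.250
Maximum at age 8 (264.250).

8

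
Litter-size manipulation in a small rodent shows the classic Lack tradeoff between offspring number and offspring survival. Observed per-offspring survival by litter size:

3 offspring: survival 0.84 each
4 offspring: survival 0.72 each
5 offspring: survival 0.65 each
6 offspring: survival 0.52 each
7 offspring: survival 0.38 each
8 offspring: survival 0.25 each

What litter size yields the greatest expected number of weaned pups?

5

Expected weaned pups = c × s(c):
  c=3: 3 × 0.84 = 2.520
  c=4: 4 × 0.72 = 2.880
  c=5: 5 × 0.65 = 3.250
  c=6: 6 × 0.52 = 3.120
  c=7: 7 × 0.38 = 2.660
  c=8: 8 × 0.25 = 2.000
Maximum at c = 5 (3.250 weaned pups).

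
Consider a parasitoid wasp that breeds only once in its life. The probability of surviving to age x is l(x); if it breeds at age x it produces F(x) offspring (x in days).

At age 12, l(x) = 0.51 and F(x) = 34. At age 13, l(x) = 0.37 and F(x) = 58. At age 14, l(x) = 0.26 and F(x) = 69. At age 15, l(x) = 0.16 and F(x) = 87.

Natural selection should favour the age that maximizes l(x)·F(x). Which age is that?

Expected offspring if breeding at age x = l(x) × F(x):
  age 12: 0.51 × 34 = 17.340
  age 13: 0.37 × 58 = 21.460
  age 14: 0.26 × 69 = 17.940
  age 15: 0.16 × 87 = 13.920
Maximum at age 13 (21.460).

13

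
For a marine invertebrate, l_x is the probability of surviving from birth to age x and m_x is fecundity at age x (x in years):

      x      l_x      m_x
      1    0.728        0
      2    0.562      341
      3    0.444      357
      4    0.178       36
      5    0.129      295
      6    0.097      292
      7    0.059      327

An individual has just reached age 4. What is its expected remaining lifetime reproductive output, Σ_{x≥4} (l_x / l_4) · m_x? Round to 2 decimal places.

l_4 = 0.178. Conditional survival from age 4 to x is l_x / l_4.
  x=4: (0.178/0.178) × 36 = 36.0000
  x=5: (0.129/0.178) × 295 = 213.7921
  x=6: (0.097/0.178) × 292 = 159.1236
  x=7: (0.059/0.178) × 327 = 108.3876
Sum = 36.0000 + 213.7921 + 159.1236 + 108.3876 = 517.3034

517.30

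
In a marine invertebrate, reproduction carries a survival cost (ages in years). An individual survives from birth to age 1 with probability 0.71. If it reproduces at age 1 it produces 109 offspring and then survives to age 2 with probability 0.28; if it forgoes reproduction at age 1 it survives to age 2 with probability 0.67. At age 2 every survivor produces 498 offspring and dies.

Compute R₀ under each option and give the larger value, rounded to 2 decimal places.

236.90

breed at age 1: R₀ = 0.71 × (109 + 0.28 × 498) = 0.71 × 248.4400 = 176.3924
delay to age 2: R₀ = 0.71 × (0.67 × 498) = 0.71 × 333.6600 = 236.8986
Higher: delay to age 2 (236.8986).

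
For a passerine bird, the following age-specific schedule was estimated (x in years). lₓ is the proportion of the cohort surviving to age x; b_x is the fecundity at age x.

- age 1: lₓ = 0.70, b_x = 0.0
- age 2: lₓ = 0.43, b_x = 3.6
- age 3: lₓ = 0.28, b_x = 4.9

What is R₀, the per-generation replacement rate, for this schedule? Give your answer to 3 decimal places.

R₀ = Σ lₓ b_x:
  age 1: 0.70 × 0.0 = 0.0000
  age 2: 0.43 × 3.6 = 1.5480
  age 3: 0.28 × 4.9 = 1.3720
R₀ = 0.0000 + 1.5480 + 1.3720 = 2.9200

2.920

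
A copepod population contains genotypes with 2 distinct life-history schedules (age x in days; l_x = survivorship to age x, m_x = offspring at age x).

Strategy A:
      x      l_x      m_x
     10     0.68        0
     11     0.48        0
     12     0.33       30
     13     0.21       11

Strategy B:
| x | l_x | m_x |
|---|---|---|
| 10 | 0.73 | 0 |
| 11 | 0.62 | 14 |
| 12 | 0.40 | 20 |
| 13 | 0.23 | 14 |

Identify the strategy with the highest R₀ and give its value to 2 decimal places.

Strategy A: R₀ = 0.68×0 + 0.48×0 + 0.33×30 + 0.21×11 = 12.2100
Strategy B: R₀ = 0.73×0 + 0.62×14 + 0.40×20 + 0.23×14 = 19.9000
Highest R₀: strategy B with 19.9000.

19.90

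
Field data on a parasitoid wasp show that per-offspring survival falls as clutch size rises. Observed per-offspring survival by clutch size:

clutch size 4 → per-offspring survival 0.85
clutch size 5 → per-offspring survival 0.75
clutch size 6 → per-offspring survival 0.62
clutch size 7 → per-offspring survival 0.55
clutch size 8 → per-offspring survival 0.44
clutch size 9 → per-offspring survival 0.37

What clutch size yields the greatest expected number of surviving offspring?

7

Expected surviving offspring = c × s(c):
  c=4: 4 × 0.85 = 3.400
  c=5: 5 × 0.75 = 3.750
  c=6: 6 × 0.62 = 3.720
  c=7: 7 × 0.55 = 3.850
  c=8: 8 × 0.44 = 3.520
  c=9: 9 × 0.37 = 3.330
Maximum at c = 7 (3.850 surviving offspring).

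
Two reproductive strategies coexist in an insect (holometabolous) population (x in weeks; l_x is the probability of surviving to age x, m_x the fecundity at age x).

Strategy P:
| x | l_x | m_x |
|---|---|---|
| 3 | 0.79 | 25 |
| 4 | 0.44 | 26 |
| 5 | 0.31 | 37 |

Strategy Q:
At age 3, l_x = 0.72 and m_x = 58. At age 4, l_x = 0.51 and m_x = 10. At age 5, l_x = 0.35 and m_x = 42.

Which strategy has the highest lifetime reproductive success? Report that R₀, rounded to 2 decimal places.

Strategy P: R₀ = 0.79×25 + 0.44×26 + 0.31×37 = 42.6600
Strategy Q: R₀ = 0.72×58 + 0.51×10 + 0.35×42 = 61.5600
Highest R₀: strategy Q with 61.5600.

61.56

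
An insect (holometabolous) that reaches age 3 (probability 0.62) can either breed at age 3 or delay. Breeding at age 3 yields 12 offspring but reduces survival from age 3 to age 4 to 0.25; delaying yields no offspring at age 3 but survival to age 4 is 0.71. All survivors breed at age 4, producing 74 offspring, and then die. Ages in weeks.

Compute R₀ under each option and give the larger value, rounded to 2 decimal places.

32.57

breed at age 3: R₀ = 0.62 × (12 + 0.25 × 74) = 0.62 × 30.5000 = 18.9100
delay to age 4: R₀ = 0.62 × (0.71 × 74) = 0.62 × 52.5400 = 32.5748
Higher: delay to age 4 (32.5748).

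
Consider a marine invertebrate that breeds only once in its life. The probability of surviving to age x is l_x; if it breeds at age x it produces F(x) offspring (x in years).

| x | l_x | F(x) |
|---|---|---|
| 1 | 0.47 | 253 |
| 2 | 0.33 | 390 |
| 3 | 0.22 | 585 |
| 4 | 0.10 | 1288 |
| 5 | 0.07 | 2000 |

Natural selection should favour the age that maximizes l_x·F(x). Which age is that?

Expected offspring if breeding at age x = l_x × F(x):
  age 1: 0.47 × 253 = 118.910
  age 2: 0.33 × 390 = 128.700
  age 3: 0.22 × 585 = 128.700
  age 4: 0.10 × 1288 = 128.800
  age 5: 0.07 × 2000 = 140.000
Maximum at age 5 (140.000).

5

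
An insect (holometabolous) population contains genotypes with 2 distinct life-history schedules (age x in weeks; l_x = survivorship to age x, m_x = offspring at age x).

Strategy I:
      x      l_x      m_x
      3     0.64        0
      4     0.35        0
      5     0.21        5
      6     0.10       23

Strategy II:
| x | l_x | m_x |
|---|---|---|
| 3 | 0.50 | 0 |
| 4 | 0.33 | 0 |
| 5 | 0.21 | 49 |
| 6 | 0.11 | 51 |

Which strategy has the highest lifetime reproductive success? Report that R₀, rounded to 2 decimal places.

15.90

Strategy I: R₀ = 0.64×0 + 0.35×0 + 0.21×5 + 0.10×23 = 3.3500
Strategy II: R₀ = 0.50×0 + 0.33×0 + 0.21×49 + 0.11×51 = 15.9000
Highest R₀: strategy II with 15.9000.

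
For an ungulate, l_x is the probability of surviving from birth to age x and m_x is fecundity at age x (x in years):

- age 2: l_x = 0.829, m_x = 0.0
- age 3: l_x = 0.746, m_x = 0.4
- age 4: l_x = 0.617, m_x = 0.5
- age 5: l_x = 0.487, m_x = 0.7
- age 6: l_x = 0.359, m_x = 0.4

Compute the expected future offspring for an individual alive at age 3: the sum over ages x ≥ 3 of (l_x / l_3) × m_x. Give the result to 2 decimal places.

l_3 = 0.746. Conditional survival from age 3 to x is l_x / l_3.
  x=3: (0.746/0.746) × 0.4 = 0.4000
  x=4: (0.617/0.746) × 0.5 = 0.4135
  x=5: (0.487/0.746) × 0.7 = 0.4570
  x=6: (0.359/0.746) × 0.4 = 0.1925
Sum = 0.4000 + 0.4135 + 0.4570 + 0.1925 = 1.4630

1.46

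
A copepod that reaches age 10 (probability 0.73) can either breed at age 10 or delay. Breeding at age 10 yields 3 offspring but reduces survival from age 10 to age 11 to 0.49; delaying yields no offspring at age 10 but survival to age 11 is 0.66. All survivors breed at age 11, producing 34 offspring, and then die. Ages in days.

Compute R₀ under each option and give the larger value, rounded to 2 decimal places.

breed at age 10: R₀ = 0.73 × (3 + 0.49 × 34) = 0.73 × 19.6600 = 14.3518
delay to age 11: R₀ = 0.73 × (0.66 × 34) = 0.73 × 22.4400 = 16.3812
Higher: delay to age 11 (16.3812).

16.38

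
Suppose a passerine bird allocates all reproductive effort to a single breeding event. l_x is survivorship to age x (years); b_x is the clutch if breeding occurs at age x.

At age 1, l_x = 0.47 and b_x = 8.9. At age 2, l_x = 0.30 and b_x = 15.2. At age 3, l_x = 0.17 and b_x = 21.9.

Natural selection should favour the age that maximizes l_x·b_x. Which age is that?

2

Expected offspring if breeding at age x = l_x × b_x:
  age 1: 0.47 × 8.9 = 4.183
  age 2: 0.30 × 15.2 = 4.560
  age 3: 0.17 × 21.9 = 3.723
Maximum at age 2 (4.560).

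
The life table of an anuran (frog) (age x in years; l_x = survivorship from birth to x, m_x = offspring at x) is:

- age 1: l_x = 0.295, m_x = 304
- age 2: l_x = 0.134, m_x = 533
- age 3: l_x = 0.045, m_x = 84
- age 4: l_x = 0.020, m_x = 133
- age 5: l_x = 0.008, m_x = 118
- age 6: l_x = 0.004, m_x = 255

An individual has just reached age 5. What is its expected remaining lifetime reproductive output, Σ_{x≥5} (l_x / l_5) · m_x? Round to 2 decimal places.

l_5 = 0.008. Conditional survival from age 5 to x is l_x / l_5.
  x=5: (0.008/0.008) × 118 = 118.0000
  x=6: (0.004/0.008) × 255 = 127.5000
Sum = 118.0000 + 127.5000 = 245.5000

245.50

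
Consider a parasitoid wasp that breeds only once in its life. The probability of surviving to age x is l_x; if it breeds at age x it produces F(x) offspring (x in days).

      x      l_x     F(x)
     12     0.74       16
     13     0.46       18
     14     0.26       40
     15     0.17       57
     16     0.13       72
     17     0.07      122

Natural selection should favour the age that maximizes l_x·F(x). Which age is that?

12

Expected offspring if breeding at age x = l_x × F(x):
  age 12: 0.74 × 16 = 11.840
  age 13: 0.46 × 18 = 8.280
  age 14: 0.26 × 40 = 10.400
  age 15: 0.17 × 57 = 9.690
  age 16: 0.13 × 72 = 9.360
  age 17: 0.07 × 122 = 8.540
Maximum at age 12 (11.840).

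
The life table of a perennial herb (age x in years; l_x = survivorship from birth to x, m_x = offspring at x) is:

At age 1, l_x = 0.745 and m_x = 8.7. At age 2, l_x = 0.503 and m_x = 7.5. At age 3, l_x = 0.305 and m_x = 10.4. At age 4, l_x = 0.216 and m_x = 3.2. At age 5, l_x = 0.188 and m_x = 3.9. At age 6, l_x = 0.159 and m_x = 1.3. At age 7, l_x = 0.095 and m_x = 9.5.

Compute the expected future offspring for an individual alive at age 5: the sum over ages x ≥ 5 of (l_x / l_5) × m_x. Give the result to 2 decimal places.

9.80

l_5 = 0.188. Conditional survival from age 5 to x is l_x / l_5.
  x=5: (0.188/0.188) × 3.9 = 3.9000
  x=6: (0.159/0.188) × 1.3 = 1.0995
  x=7: (0.095/0.188) × 9.5 = 4.8005
Sum = 3.9000 + 1.0995 + 4.8005 = 9.8000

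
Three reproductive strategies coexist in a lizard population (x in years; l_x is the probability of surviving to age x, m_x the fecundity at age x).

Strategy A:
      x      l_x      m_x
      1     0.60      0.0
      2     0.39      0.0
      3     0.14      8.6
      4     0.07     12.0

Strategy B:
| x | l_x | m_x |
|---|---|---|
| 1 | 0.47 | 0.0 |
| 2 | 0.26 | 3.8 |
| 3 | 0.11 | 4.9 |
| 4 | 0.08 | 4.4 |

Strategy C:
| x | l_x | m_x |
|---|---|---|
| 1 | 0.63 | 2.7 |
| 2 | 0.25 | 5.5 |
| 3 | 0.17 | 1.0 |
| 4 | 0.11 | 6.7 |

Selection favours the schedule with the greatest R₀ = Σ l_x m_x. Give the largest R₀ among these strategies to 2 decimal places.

3.98

Strategy A: R₀ = 0.60×0.0 + 0.39×0.0 + 0.14×8.6 + 0.07×12.0 = 2.0440
Strategy B: R₀ = 0.47×0.0 + 0.26×3.8 + 0.11×4.9 + 0.08×4.4 = 1.8790
Strategy C: R₀ = 0.63×2.7 + 0.25×5.5 + 0.17×1.0 + 0.11×6.7 = 3.9830
Highest R₀: strategy C with 3.9830.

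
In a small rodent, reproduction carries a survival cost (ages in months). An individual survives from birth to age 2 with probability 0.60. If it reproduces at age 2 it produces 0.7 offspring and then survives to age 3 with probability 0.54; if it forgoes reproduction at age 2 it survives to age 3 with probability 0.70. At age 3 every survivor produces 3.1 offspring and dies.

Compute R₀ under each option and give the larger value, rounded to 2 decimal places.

1.42

breed at age 2: R₀ = 0.60 × (0.7 + 0.54 × 3.1) = 0.60 × 2.3740 = 1.4244
delay to age 3: R₀ = 0.60 × (0.70 × 3.1) = 0.60 × 2.1700 = 1.3020
Higher: breed at age 2 (1.4244).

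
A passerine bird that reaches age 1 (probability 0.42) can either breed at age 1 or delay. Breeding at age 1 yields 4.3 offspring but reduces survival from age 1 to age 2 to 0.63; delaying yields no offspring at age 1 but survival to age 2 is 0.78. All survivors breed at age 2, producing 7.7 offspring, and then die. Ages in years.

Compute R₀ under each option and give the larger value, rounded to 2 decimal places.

3.84

breed at age 1: R₀ = 0.42 × (4.3 + 0.63 × 7.7) = 0.42 × 9.1510 = 3.8434
delay to age 2: R₀ = 0.42 × (0.78 × 7.7) = 0.42 × 6.0060 = 2.5225
Higher: breed at age 1 (3.8434).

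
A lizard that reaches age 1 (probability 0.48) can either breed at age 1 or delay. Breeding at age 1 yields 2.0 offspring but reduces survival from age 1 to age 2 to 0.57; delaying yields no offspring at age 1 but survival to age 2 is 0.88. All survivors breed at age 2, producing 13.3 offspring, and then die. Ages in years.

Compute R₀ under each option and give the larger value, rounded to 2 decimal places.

breed at age 1: R₀ = 0.48 × (2.0 + 0.57 × 13.3) = 0.48 × 9.5810 = 4.5989
delay to age 2: R₀ = 0.48 × (0.88 × 13.3) = 0.48 × 11.7040 = 5.6179
Higher: delay to age 2 (5.6179).

5.62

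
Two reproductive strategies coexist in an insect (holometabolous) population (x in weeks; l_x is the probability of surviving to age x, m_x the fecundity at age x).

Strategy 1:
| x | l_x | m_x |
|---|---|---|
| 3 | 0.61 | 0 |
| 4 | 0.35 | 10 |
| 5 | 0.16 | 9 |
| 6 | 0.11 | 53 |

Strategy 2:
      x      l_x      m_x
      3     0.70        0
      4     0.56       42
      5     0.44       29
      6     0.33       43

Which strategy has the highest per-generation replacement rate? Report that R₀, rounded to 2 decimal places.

Strategy 1: R₀ = 0.61×0 + 0.35×10 + 0.16×9 + 0.11×53 = 10.7700
Strategy 2: R₀ = 0.70×0 + 0.56×42 + 0.44×29 + 0.33×43 = 50.4700
Highest R₀: strategy 2 with 50.4700.

50.47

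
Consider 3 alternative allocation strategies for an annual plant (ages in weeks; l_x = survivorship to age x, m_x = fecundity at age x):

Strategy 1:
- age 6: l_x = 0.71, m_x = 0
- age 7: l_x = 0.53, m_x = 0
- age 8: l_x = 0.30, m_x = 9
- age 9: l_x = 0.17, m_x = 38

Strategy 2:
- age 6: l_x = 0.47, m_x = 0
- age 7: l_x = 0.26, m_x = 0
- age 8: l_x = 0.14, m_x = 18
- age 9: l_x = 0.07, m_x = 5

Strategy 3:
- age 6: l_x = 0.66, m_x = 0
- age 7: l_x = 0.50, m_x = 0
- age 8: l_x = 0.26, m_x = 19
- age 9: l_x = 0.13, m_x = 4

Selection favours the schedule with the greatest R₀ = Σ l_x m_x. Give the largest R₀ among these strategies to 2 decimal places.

Strategy 1: R₀ = 0.71×0 + 0.53×0 + 0.30×9 + 0.17×38 = 9.1600
Strategy 2: R₀ = 0.47×0 + 0.26×0 + 0.14×18 + 0.07×5 = 2.8700
Strategy 3: R₀ = 0.66×0 + 0.50×0 + 0.26×19 + 0.13×4 = 5.4600
Highest R₀: strategy 1 with 9.1600.

9.16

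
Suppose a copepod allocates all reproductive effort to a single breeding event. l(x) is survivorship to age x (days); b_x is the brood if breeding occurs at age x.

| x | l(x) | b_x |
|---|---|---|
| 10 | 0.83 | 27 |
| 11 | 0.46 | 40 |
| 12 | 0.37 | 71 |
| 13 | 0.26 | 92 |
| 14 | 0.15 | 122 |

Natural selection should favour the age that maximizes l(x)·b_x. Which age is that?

Expected offspring if breeding at age x = l(x) × b_x:
  age 10: 0.83 × 27 = 22.410
  age 11: 0.46 × 40 = 18.400
  age 12: 0.37 × 71 = 26.270
  age 13: 0.26 × 92 = 23.920
  age 14: 0.15 × 122 = 18.300
Maximum at age 12 (26.270).

12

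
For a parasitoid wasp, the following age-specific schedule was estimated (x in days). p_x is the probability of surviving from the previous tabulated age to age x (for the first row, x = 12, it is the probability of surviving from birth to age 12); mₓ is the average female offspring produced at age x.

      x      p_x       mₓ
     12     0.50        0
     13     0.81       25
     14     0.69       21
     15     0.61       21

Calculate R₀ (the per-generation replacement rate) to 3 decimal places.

Survivorship from birth: l_x = p_12·p_13·…·p_x.
  l_12 = 0.50000
  l_13 = 0.40500
  l_14 = 0.27945
  l_15 = 0.17046
R₀ = Σ l_x mₓ:
  age 12: 0.50000 × 0 = 0.0000
  age 13: 0.40500 × 25 = 10.1250
  age 14: 0.27945 × 21 = 5.8684
  age 15: 0.17046 × 21 = 3.5797
R₀ = 0.0000 + 10.1250 + 5.8684 + 3.5797 = 19.5731

19.573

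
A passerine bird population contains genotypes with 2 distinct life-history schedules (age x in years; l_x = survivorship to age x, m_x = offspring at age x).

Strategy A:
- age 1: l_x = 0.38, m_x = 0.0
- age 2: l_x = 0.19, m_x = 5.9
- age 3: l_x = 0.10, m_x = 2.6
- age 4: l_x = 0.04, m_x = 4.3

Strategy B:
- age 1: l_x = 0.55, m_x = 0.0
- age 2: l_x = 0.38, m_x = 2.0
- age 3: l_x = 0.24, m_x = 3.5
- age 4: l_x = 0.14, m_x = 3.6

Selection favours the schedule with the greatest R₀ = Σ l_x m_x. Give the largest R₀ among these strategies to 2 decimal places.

Strategy A: R₀ = 0.38×0.0 + 0.19×5.9 + 0.10×2.6 + 0.04×4.3 = 1.5530
Strategy B: R₀ = 0.55×0.0 + 0.38×2.0 + 0.24×3.5 + 0.14×3.6 = 2.1040
Highest R₀: strategy B with 2.1040.

2.10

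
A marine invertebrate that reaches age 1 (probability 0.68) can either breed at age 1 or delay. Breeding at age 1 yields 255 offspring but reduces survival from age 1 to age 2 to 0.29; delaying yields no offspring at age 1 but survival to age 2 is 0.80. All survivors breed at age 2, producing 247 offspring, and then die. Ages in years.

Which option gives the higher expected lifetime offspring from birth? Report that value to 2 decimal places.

222.11

breed at age 1: R₀ = 0.68 × (255 + 0.29 × 247) = 0.68 × 326.6300 = 222.1084
delay to age 2: R₀ = 0.68 × (0.80 × 247) = 0.68 × 197.6000 = 134.3680
Higher: breed at age 1 (222.1084).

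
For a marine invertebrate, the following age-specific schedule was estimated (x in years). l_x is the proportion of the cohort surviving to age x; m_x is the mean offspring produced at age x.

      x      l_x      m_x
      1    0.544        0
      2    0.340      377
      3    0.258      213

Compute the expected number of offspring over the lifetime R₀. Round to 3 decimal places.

R₀ = Σ l_x m_x:
  age 1: 0.544 × 0 = 0.0000
  age 2: 0.340 × 377 = 128.1800
  age 3: 0.258 × 213 = 54.9540
R₀ = 0.0000 + 128.1800 + 54.9540 = 183.1340

183.134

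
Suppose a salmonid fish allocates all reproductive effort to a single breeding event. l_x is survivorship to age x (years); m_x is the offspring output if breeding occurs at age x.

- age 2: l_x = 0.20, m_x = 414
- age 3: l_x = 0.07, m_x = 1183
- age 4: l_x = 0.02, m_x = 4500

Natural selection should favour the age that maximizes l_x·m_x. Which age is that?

Expected offspring if breeding at age x = l_x × m_x:
  age 2: 0.20 × 414 = 82.800
  age 3: 0.07 × 1183 = 82.810
  age 4: 0.02 × 4500 = 90.000
Maximum at age 4 (90.000).

4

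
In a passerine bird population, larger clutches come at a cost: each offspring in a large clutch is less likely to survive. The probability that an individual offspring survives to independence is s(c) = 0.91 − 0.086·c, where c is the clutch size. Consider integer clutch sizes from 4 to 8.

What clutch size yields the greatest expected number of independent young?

5

Expected independent young = c × s(c):
  c=4: 4 × 0.566 = 2.264
  c=5: 5 × 0.480 = 2.400
  c=6: 6 × 0.394 = 2.364
  c=7: 7 × 0.308 = 2.156
  c=8: 8 × 0.222 = 1.776
Maximum at c = 5 (2.400 independent young).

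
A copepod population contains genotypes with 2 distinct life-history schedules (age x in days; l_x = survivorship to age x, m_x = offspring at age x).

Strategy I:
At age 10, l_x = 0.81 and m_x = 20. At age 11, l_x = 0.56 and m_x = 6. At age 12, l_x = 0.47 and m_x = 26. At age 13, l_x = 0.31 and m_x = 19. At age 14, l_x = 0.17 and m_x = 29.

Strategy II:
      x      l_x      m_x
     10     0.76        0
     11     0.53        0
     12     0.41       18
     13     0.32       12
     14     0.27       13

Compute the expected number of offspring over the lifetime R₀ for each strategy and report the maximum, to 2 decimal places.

42.60

Strategy I: R₀ = 0.81×20 + 0.56×6 + 0.47×26 + 0.31×19 + 0.17×29 = 42.6000
Strategy II: R₀ = 0.76×0 + 0.53×0 + 0.41×18 + 0.32×12 + 0.27×13 = 14.7300
Highest R₀: strategy I with 42.6000.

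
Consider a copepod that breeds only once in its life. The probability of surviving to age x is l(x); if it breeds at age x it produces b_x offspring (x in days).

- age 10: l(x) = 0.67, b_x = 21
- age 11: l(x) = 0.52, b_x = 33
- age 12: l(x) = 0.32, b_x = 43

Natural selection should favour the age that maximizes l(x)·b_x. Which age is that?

11

Expected offspring if breeding at age x = l(x) × b_x:
  age 10: 0.67 × 21 = 14.070
  age 11: 0.52 × 33 = 17.160
  age 12: 0.32 × 43 = 13.760
Maximum at age 11 (17.160).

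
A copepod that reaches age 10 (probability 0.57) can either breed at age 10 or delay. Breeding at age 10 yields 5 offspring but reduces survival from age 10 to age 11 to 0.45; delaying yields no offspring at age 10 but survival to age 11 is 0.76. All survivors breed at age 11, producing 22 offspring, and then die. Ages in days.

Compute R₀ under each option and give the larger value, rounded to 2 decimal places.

breed at age 10: R₀ = 0.57 × (5 + 0.45 × 22) = 0.57 × 14.9000 = 8.4930
delay to age 11: R₀ = 0.57 × (0.76 × 22) = 0.57 × 16.7200 = 9.5304
Higher: delay to age 11 (9.5304).

9.53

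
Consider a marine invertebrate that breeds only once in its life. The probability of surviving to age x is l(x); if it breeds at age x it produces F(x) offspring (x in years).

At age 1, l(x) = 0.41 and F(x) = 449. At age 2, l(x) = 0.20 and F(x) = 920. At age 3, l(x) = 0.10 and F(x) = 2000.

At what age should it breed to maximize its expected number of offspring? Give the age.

3

Expected offspring if breeding at age x = l(x) × F(x):
  age 1: 0.41 × 449 = 184.090
  age 2: 0.20 × 920 = 184.000
  age 3: 0.10 × 2000 = 200.000
Maximum at age 3 (200.000).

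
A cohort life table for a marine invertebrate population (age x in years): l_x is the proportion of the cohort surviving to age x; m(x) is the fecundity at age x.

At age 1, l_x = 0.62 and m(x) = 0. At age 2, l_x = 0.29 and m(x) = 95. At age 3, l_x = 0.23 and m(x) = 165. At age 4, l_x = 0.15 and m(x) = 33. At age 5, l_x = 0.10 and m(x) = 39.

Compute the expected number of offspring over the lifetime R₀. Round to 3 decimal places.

74.350

R₀ = Σ l_x m(x):
  age 1: 0.62 × 0 = 0.0000
  age 2: 0.29 × 95 = 27.5500
  age 3: 0.23 × 165 = 37.9500
  age 4: 0.15 × 33 = 4.9500
  age 5: 0.10 × 39 = 3.9000
R₀ = 0.0000 + 27.5500 + 37.9500 + 4.9500 + 3.9000 = 74.3500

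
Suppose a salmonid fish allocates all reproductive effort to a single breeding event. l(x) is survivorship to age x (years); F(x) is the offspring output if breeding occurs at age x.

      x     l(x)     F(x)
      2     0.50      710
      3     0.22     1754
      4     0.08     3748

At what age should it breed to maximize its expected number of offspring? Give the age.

Expected offspring if breeding at age x = l(x) × F(x):
  age 2: 0.50 × 710 = 355.000
  age 3: 0.22 × 1754 = 385.880
  age 4: 0.08 × 3748 = 299.840
Maximum at age 3 (385.880).

3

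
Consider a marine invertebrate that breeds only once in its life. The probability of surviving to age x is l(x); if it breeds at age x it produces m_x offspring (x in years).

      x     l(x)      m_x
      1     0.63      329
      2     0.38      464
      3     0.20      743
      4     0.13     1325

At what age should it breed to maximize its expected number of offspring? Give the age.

Expected offspring if breeding at age x = l(x) × m_x:
  age 1: 0.63 × 329 = 207.270
  age 2: 0.38 × 464 = 176.320
  age 3: 0.20 × 743 = 148.600
  age 4: 0.13 × 1325 = 172.250
Maximum at age 1 (207.270).

1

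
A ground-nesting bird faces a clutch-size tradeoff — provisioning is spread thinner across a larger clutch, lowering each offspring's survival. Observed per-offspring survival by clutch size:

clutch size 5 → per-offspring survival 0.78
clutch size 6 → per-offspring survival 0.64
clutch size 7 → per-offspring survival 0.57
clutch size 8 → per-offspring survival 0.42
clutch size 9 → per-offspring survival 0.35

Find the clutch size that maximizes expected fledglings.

7

Expected fledglings = c × s(c):
  c=5: 5 × 0.78 = 3.900
  c=6: 6 × 0.64 = 3.840
  c=7: 7 × 0.57 = 3.990
  c=8: 8 × 0.42 = 3.360
  c=9: 9 × 0.35 = 3.150
Maximum at c = 7 (3.990 fledglings).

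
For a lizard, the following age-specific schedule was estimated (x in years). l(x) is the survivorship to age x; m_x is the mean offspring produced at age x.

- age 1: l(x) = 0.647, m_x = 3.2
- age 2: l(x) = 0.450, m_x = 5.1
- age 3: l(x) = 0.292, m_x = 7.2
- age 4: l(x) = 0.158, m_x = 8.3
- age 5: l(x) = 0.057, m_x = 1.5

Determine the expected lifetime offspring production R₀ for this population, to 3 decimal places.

7.865

R₀ = Σ l(x) m_x:
  age 1: 0.647 × 3.2 = 2.0704
  age 2: 0.450 × 5.1 = 2.2950
  age 3: 0.292 × 7.2 = 2.1024
  age 4: 0.158 × 8.3 = 1.3114
  age 5: 0.057 × 1.5 = 0.0855
R₀ = 2.0704 + 2.2950 + 2.1024 + 1.3114 + 0.0855 = 7.8647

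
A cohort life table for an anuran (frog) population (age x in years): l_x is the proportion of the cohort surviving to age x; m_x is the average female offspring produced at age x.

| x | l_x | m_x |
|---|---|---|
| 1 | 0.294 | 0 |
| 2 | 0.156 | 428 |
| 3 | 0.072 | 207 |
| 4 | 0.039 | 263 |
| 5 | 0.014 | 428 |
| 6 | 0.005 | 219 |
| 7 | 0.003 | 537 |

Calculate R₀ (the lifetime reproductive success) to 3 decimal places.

R₀ = Σ l_x m_x:
  age 1: 0.294 × 0 = 0.0000
  age 2: 0.156 × 428 = 66.7680
  age 3: 0.072 × 207 = 14.9040
  age 4: 0.039 × 263 = 10.2570
  age 5: 0.014 × 428 = 5.9920
  age 6: 0.005 × 219 = 1.0950
  age 7: 0.003 × 537 = 1.6110
R₀ = 0.0000 + 66.7680 + 14.9040 + 10.2570 + 5.9920 + 1.0950 + 1.6110 = 100.6270

100.627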